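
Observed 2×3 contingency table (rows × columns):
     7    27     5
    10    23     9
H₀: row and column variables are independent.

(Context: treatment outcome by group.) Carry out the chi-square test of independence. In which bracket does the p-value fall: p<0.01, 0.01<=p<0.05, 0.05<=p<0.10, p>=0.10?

p-value bracket: p>=0.10

Row totals [39, 42], col totals [17, 50, 14], n=81
χ² = (7−8.19)²/8.19 + (27−24.07)²/24.07 + (5−6.74)²/6.74 + (10−8.81)²/8.81 + (23−25.93)²/25.93 + (9−7.26)²/7.26 = 1.8837
df = 2
p-value (upper-tail) = 0.38990
→ bracket: p>=0.10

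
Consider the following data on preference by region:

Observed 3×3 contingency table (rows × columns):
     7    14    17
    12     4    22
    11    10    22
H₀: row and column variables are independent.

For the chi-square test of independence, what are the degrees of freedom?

df = (r−1)(c−1) = (3−1)·(3−1) = 4

degrees of freedom = 4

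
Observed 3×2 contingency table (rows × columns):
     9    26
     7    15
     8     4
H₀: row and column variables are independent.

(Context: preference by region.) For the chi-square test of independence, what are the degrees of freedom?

df = (r−1)(c−1) = (3−1)·(2−1) = 2

degrees of freedom = 2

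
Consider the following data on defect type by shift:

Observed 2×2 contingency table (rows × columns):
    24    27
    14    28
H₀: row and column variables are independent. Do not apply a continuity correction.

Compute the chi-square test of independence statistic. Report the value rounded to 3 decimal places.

test statistic = 1.796

Row totals [51, 42], col totals [38, 55], n=93
χ² = (24−20.84)²/20.84 + (27−30.16)²/30.16 + (14−17.16)²/17.16 + (28−24.84)²/24.84 = 1.7956
df = 1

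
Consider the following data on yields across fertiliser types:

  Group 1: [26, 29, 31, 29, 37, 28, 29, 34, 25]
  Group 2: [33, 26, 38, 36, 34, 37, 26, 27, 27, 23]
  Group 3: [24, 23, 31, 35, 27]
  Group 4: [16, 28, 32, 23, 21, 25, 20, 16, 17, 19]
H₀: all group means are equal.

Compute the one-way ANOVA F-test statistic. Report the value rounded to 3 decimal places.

test statistic = 6.594

Group means [29.78, 30.70, 28.00, 21.70], grand mean 27.412
SSB = Σnᵢ(x̄ᵢ−x̄)² = 486.480; SSW = ΣΣ(x−x̄ᵢ)² = 737.756
MSB = 486.480/3 = 162.1599; MSW = 737.756/30 = 24.5919
F = MSB/MSW = 6.5941
df = (3, 30)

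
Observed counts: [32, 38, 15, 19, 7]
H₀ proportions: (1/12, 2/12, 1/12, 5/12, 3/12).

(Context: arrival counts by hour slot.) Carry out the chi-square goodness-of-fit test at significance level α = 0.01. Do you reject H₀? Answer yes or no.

reject H₀: yes

n = 111; E_i = n·p_i = [9.25, 18.50, 9.25, 46.25, 27.75]
χ² = (32−9.25)²/9.25 + (38−18.50)²/18.50 + (15−9.25)²/9.25 + (19−46.25)²/46.25 + (7−27.75)²/27.75 = 111.6523
df = 4
p-value (upper-tail) = 0.00000
At α=0.01: p < α → reject H₀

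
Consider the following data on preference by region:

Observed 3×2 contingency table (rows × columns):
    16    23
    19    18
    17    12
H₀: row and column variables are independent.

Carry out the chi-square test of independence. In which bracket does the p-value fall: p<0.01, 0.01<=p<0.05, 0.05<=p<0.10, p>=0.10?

Row totals [39, 37, 29], col totals [52, 53], n=105
χ² = (16−19.31)²/19.31 + (23−19.69)²/19.69 + (19−18.32)²/18.32 + (18−18.68)²/18.68 + (17−14.36)²/14.36 + (12−14.64)²/14.64 = 2.1362
df = 2
p-value (upper-tail) = 0.34366
→ bracket: p>=0.10

p-value bracket: p>=0.10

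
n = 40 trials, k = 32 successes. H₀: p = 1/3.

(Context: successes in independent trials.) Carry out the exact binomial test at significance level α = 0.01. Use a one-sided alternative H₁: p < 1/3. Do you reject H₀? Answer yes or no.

Exact binomial: n=40, k=32, p₀=1/3=0.3333
P(X≤32) from Σ C(n,i)·p₀^i·(1−p₀)^(n−i)
p-value (one-sided, H₁ less) = 1.00000
At α=0.01: p ≥ α → fail to reject H₀

reject H₀: no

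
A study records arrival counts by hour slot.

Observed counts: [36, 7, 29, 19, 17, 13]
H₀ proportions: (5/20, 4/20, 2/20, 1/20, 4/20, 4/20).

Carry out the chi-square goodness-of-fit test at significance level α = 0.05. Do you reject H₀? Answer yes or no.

reject H₀: yes

n = 121; E_i = n·p_i = [30.25, 24.20, 12.10, 6.05, 24.20, 24.20]
χ² = (36−30.25)²/30.25 + (7−24.20)²/24.20 + (29−12.10)²/12.10 + (19−6.05)²/6.05 + (17−24.20)²/24.20 + (13−24.20)²/24.20 = 71.9669
df = 5
p-value (upper-tail) = 0.00000
At α=0.05: p < α → reject H₀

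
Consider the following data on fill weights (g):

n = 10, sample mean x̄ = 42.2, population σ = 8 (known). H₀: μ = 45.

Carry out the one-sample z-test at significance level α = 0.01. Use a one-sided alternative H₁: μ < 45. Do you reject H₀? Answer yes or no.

reject H₀: no

SE = σ/√n = 8/√10 = 2.5298
z = (x̄−μ₀)/SE = (42.2−45)/2.5298 = -1.1068
p-value (one-sided, H₁ less) = 0.13419
At α=0.01: p ≥ α → fail to reject H₀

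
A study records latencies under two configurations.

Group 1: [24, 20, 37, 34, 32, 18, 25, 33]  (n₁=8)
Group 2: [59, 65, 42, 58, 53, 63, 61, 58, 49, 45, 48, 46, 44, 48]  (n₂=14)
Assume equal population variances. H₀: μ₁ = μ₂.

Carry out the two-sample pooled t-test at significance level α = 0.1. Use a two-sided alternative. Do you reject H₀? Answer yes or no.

reject H₀: yes

x̄₁=27.875, s₁=7.039, n₁=8
x̄₂=52.786, s₂=7.718, n₂=14
s_p² = [7·7.039² + 13·7.718²]/20 = 56.0616
SE = √(s_p²·(1/8+1/14)) = 3.3184
t = (27.875−52.786)/3.3184 = -7.5067
df = 20
p-value (two-sided) = 0.00000
At α=0.1: p < α → reject H₀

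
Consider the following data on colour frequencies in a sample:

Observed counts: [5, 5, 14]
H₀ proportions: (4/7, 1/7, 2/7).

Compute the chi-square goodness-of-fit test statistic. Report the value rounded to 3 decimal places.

test statistic = 13.698

n = 24; E_i = n·p_i = [13.71, 3.43, 6.86]
χ² = (5−13.71)²/13.71 + (5−3.43)²/3.43 + (14−6.86)²/6.86 = 13.6979
df = 2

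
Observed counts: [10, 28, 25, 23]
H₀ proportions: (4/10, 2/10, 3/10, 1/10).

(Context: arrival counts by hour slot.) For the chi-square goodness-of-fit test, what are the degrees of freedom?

degrees of freedom = 3

df = k − 1 = 4 − 1 = 3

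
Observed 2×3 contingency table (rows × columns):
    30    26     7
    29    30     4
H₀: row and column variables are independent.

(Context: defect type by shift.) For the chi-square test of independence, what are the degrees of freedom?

df = (r−1)(c−1) = (2−1)·(3−1) = 2

degrees of freedom = 2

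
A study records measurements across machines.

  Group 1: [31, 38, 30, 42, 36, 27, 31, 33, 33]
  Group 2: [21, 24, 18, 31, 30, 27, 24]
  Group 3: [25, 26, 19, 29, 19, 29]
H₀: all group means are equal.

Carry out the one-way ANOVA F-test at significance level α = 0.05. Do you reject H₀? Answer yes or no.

reject H₀: yes

Group means [33.44, 25.00, 24.50], grand mean 28.318
SSB = Σnᵢ(x̄ᵢ−x̄)² = 401.051; SSW = ΣΣ(x−x̄ᵢ)² = 401.722
MSB = 401.051/2 = 200.5253; MSW = 401.722/19 = 21.1433
F = MSB/MSW = 9.4841
df = (2, 19)
p-value (upper-tail) = 0.00139
At α=0.05: p < α → reject H₀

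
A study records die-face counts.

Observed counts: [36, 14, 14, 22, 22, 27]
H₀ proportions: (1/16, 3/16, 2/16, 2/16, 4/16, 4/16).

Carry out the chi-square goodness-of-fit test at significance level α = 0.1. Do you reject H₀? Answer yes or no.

n = 135; E_i = n·p_i = [8.44, 25.31, 16.88, 16.88, 33.75, 33.75]
χ² = (36−8.44)²/8.44 + (14−25.31)²/25.31 + (14−16.88)²/16.88 + (22−16.88)²/16.88 + (22−33.75)²/33.75 + (27−33.75)²/33.75 = 102.5802
df = 5
p-value (upper-tail) = 0.00000
At α=0.1: p < α → reject H₀

reject H₀: yes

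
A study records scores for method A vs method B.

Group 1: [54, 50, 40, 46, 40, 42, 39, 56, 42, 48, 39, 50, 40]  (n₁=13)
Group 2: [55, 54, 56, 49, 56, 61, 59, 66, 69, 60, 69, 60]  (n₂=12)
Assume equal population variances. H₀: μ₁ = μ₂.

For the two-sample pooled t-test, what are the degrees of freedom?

degrees of freedom = 23

df = n₁ + n₂ − 2 = 13 + 12 − 2 = 23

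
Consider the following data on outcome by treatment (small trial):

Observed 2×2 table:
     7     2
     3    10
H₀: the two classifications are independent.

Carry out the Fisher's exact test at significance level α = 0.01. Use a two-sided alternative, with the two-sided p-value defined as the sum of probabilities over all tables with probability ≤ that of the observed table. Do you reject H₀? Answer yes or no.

Margins: r₁=9, r₂=13, c₁=10, c₂=12, n=22
p_obs = C(9,7)·C(13,3)/C(22,10); sum pmf over tables with pmf ≤ p_obs
p-value (two-sided) = 0.02742
At α=0.01: p ≥ α → fail to reject H₀

reject H₀: no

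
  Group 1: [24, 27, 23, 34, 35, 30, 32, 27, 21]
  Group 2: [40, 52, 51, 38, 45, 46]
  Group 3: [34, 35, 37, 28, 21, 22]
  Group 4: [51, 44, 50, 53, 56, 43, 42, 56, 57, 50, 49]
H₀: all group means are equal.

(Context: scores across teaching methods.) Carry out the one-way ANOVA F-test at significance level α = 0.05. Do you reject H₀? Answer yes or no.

Group means [28.11, 45.33, 29.50, 50.09], grand mean 39.156
SSB = Σnᵢ(x̄ᵢ−x̄)² = 3201.587; SSW = ΣΣ(x−x̄ᵢ)² = 874.631
MSB = 3201.587/3 = 1067.1958; MSW = 874.631/28 = 31.2368
F = MSB/MSW = 34.1647
df = (3, 28)
p-value (upper-tail) = 0.00000
At α=0.05: p < α → reject H₀

reject H₀: yes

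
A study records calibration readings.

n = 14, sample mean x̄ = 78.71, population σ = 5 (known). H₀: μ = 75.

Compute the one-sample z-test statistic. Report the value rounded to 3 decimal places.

SE = σ/√n = 5/√14 = 1.3363
z = (x̄−μ₀)/SE = (78.71−75)/1.3363 = 2.7763

test statistic = 2.776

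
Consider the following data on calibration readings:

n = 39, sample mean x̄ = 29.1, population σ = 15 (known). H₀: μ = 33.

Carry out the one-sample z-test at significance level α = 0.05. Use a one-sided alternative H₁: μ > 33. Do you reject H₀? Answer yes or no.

reject H₀: no

SE = σ/√n = 15/√39 = 2.4019
z = (x̄−μ₀)/SE = (29.1−33)/2.4019 = -1.6237
p-value (one-sided, H₁ greater) = 0.94778
At α=0.05: p ≥ α → fail to reject H₀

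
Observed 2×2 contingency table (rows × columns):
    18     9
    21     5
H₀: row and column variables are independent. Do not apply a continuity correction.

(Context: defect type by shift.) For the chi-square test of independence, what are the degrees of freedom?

df = (r−1)(c−1) = (2−1)·(2−1) = 1

degrees of freedom = 1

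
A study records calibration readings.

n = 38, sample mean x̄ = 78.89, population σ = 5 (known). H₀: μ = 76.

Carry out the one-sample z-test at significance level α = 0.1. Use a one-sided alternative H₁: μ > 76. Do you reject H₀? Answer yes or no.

reject H₀: yes

SE = σ/√n = 5/√38 = 0.8111
z = (x̄−μ₀)/SE = (78.89−76)/0.8111 = 3.5630
p-value (one-sided, H₁ greater) = 0.00018
At α=0.1: p < α → reject H₀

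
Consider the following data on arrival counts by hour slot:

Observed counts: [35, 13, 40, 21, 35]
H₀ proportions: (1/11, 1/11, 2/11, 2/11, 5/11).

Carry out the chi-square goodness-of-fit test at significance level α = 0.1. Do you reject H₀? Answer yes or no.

n = 144; E_i = n·p_i = [13.09, 13.09, 26.18, 26.18, 65.45]
χ² = (35−13.09)²/13.09 + (13−13.09)²/13.09 + (40−26.18)²/26.18 + (21−26.18)²/26.18 + (35−65.45)²/65.45 = 59.1562
df = 4
p-value (upper-tail) = 0.00000
At α=0.1: p < α → reject H₀

reject H₀: yes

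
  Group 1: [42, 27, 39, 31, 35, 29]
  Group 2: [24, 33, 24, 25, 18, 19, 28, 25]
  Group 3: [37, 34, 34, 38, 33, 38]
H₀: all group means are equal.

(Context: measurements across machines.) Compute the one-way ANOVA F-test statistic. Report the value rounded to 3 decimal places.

test statistic = 12.276

Group means [33.83, 24.50, 35.67], grand mean 30.650
SSB = Σnᵢ(x̄ᵢ−x̄)² = 514.383; SSW = ΣΣ(x−x̄ᵢ)² = 356.167
MSB = 514.383/2 = 257.1917; MSW = 356.167/17 = 20.9510
F = MSB/MSW = 12.2759
df = (2, 17)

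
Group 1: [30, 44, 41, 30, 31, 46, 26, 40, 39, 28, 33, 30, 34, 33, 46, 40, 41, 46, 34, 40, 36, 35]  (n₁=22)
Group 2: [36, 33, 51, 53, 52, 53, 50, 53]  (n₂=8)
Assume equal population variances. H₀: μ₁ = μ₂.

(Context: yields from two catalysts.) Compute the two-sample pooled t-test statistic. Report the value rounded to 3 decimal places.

test statistic = -4.015

x̄₁=36.500, s₁=6.131, n₁=22
x̄₂=47.625, s₂=8.210, n₂=8
s_p² = [21·6.131² + 7·8.210²]/28 = 45.0491
SE = √(s_p²·(1/22+1/8)) = 2.7711
t = (36.500−47.625)/2.7711 = -4.0147
df = 28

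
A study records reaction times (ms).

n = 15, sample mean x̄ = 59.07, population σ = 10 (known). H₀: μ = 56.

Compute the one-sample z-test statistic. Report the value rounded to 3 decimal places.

SE = σ/√n = 10/√15 = 2.5820
z = (x̄−μ₀)/SE = (59.07−56)/2.5820 = 1.1890

test statistic = 1.189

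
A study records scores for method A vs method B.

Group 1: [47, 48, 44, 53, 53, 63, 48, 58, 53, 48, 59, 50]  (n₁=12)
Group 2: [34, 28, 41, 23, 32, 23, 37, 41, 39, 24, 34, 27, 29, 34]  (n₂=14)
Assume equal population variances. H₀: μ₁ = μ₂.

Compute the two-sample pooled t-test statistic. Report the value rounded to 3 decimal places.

test statistic = 8.486

x̄₁=52.000, s₁=5.641, n₁=12
x̄₂=31.857, s₂=6.347, n₂=14
s_p² = [11·5.641² + 13·6.347²]/24 = 36.4048
SE = √(s_p²·(1/12+1/14)) = 2.3736
t = (52.000−31.857)/2.3736 = 8.4861
df = 24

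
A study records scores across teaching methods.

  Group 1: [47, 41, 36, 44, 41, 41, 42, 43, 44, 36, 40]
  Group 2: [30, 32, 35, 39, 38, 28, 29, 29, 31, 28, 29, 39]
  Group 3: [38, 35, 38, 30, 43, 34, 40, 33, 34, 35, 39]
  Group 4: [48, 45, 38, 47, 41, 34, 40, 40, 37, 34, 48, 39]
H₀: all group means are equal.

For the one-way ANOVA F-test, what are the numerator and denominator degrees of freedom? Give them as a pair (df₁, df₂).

degrees of freedom = [3, 42]

k = 4 groups, N = 46 total
df = (k−1, N−k) = (4−1, 46−4) = (3, 42)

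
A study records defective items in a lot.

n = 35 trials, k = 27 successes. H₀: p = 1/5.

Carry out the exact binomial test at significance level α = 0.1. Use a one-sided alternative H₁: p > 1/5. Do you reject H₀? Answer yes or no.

reject H₀: yes

Exact binomial: n=35, k=27, p₀=1/5=0.2000
P(X≥27) from Σ C(n,i)·p₀^i·(1−p₀)^(n−i)
p-value (one-sided, H₁ greater) = 0.00000
At α=0.1: p < α → reject H₀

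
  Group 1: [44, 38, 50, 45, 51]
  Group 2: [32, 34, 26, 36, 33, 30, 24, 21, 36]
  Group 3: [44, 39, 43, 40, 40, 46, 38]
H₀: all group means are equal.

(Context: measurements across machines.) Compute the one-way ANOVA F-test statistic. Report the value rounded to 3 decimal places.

Group means [45.60, 30.22, 41.43], grand mean 37.619
SSB = Σnᵢ(x̄ᵢ−x̄)² = 912.483; SSW = ΣΣ(x−x̄ᵢ)² = 394.470
MSB = 912.483/2 = 456.2413; MSW = 394.470/18 = 21.9150
F = MSB/MSW = 20.8187
df = (2, 18)

test statistic = 20.819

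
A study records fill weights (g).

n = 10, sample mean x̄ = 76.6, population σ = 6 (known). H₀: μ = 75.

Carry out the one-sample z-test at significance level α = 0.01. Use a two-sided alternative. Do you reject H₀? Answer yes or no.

reject H₀: no

SE = σ/√n = 6/√10 = 1.8974
z = (x̄−μ₀)/SE = (76.6−75)/1.8974 = 0.8433
p-value (two-sided) = 0.39908
At α=0.01: p ≥ α → fail to reject H₀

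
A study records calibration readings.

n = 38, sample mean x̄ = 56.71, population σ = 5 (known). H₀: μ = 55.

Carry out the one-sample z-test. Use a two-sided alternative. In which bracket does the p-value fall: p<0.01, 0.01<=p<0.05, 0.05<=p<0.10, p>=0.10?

p-value bracket: 0.01<=p<0.05

SE = σ/√n = 5/√38 = 0.8111
z = (x̄−μ₀)/SE = (56.71−55)/0.8111 = 2.1082
p-value (two-sided) = 0.03501
→ bracket: 0.01<=p<0.05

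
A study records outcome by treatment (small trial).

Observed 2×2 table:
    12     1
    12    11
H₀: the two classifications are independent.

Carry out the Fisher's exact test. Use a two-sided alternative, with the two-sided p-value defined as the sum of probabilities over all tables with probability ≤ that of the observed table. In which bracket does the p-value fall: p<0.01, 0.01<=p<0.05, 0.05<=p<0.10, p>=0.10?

p-value bracket: 0.01<=p<0.05

Margins: r₁=13, r₂=23, c₁=24, c₂=12, n=36
p_obs = C(13,12)·C(23,12)/C(36,24); sum pmf over tables with pmf ≤ p_obs
p-value (two-sided) = 0.02530
→ bracket: 0.01<=p<0.05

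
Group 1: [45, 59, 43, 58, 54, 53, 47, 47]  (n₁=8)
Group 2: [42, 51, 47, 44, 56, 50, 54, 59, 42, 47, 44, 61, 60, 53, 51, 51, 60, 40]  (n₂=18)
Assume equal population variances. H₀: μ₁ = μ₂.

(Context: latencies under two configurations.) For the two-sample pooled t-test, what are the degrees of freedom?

df = n₁ + n₂ − 2 = 8 + 18 − 2 = 24

degrees of freedom = 24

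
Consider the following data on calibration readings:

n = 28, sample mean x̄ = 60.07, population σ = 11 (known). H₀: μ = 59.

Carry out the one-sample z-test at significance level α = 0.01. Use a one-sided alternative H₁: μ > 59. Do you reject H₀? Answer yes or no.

SE = σ/√n = 11/√28 = 2.0788
z = (x̄−μ₀)/SE = (60.07−59)/2.0788 = 0.5147
p-value (one-sided, H₁ greater) = 0.30337
At α=0.01: p ≥ α → fail to reject H₀

reject H₀: no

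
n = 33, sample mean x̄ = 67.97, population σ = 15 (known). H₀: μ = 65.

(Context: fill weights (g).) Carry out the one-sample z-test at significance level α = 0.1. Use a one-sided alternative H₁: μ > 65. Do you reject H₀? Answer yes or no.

reject H₀: no

SE = σ/√n = 15/√33 = 2.6112
z = (x̄−μ₀)/SE = (67.97−65)/2.6112 = 1.1374
p-value (one-sided, H₁ greater) = 0.12768
At α=0.1: p ≥ α → fail to reject H₀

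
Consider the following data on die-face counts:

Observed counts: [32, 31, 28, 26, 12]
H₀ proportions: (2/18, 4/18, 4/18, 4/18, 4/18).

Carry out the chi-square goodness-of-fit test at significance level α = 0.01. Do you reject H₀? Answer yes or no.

reject H₀: yes

n = 129; E_i = n·p_i = [14.33, 28.67, 28.67, 28.67, 28.67]
χ² = (32−14.33)²/14.33 + (31−28.67)²/28.67 + (28−28.67)²/28.67 + (26−28.67)²/28.67 + (12−28.67)²/28.67 = 31.9186
df = 4
p-value (upper-tail) = 0.00000
At α=0.01: p < α → reject H₀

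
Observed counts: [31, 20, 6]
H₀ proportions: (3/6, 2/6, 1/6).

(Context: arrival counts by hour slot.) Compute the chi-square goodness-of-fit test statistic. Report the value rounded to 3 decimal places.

test statistic = 1.561

n = 57; E_i = n·p_i = [28.50, 19.00, 9.50]
χ² = (31−28.50)²/28.50 + (20−19.00)²/19.00 + (6−9.50)²/9.50 = 1.5614
df = 2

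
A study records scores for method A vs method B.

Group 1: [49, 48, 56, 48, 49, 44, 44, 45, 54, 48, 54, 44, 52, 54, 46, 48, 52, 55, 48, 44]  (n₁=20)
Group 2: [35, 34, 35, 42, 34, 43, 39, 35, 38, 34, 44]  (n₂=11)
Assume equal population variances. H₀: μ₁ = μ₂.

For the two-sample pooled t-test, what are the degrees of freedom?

df = n₁ + n₂ − 2 = 20 + 11 − 2 = 29

degrees of freedom = 29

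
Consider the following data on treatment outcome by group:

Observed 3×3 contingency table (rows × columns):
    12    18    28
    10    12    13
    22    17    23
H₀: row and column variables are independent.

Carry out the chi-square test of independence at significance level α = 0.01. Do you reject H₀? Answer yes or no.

Row totals [58, 35, 62], col totals [44, 47, 64], n=155
χ² = (12−16.46)²/16.46 + (18−17.59)²/17.59 + (28−23.95)²/23.95 + (10−9.94)²/9.94 + (12−10.61)²/10.61 + (13−14.45)²/14.45 + (22−17.60)²/17.60 + (17−18.80)²/18.80 + (23−25.60)²/25.60 = 3.7697
df = 4
p-value (upper-tail) = 0.43807
At α=0.01: p ≥ α → fail to reject H₀

reject H₀: no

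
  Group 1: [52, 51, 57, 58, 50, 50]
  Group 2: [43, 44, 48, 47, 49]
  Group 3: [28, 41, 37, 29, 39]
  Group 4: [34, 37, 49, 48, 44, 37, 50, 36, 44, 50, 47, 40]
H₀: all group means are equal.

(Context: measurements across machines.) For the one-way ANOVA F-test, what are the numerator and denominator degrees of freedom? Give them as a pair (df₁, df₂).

k = 4 groups, N = 28 total
df = (k−1, N−k) = (4−1, 28−4) = (3, 24)

degrees of freedom = [3, 24]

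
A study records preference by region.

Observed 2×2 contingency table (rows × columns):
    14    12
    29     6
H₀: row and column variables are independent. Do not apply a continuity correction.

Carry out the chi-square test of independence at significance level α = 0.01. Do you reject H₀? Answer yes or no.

reject H₀: no

Row totals [26, 35], col totals [43, 18], n=61
χ² = (14−18.33)²/18.33 + (12−7.67)²/7.67 + (29−24.67)²/24.67 + (6−10.33)²/10.33 = 6.0361
df = 1
p-value (upper-tail) = 0.01402
At α=0.01: p ≥ α → fail to reject H₀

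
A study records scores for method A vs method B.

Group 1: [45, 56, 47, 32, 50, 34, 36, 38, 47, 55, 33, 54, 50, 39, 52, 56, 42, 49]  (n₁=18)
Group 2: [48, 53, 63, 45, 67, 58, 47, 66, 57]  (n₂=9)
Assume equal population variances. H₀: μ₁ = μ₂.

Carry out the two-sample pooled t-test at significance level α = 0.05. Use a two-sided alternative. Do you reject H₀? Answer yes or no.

reject H₀: yes

x̄₁=45.278, s₁=8.238, n₁=18
x̄₂=56.000, s₂=8.292, n₂=9
s_p² = [17·8.238² + 8·8.292²]/25 = 68.1444
SE = √(s_p²·(1/18+1/9)) = 3.3701
t = (45.278−56.000)/3.3701 = -3.1816
df = 25
p-value (two-sided) = 0.00389
At α=0.05: p < α → reject H₀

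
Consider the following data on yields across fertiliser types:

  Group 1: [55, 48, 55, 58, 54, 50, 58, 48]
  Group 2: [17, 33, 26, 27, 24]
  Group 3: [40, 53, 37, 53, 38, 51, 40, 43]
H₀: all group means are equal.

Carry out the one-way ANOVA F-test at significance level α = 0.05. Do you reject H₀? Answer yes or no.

Group means [53.25, 25.40, 44.38], grand mean 43.238
SSB = Σnᵢ(x̄ᵢ−x̄)² = 2403.235; SSW = ΣΣ(x−x̄ᵢ)² = 578.575
MSB = 2403.235/2 = 1201.6173; MSW = 578.575/18 = 32.1431
F = MSB/MSW = 37.3834
df = (2, 18)
p-value (upper-tail) = 0.00000
At α=0.05: p < α → reject H₀

reject H₀: yes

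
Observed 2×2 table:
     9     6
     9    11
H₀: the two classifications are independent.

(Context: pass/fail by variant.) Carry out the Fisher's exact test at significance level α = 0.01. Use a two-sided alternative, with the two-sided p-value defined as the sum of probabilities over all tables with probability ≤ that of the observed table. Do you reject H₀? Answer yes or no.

Margins: r₁=15, r₂=20, c₁=18, c₂=17, n=35
p_obs = C(15,9)·C(20,9)/C(35,18); sum pmf over tables with pmf ≤ p_obs
p-value (two-sided) = 0.49979
At α=0.01: p ≥ α → fail to reject H₀

reject H₀: no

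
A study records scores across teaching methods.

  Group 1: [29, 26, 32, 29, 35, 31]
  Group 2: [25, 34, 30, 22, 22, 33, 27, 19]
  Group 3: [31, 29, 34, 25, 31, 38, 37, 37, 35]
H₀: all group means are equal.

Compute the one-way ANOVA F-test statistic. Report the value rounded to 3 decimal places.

Group means [30.33, 26.50, 33.00], grand mean 30.043
SSB = Σnᵢ(x̄ᵢ−x̄)² = 179.623; SSW = ΣΣ(x−x̄ᵢ)² = 407.333
MSB = 179.623/2 = 89.8116; MSW = 407.333/20 = 20.3667
F = MSB/MSW = 4.4097
df = (2, 20)

test statistic = 4.410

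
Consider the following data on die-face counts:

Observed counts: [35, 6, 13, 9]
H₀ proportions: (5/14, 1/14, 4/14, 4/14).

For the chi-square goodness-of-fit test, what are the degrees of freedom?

degrees of freedom = 3

df = k − 1 = 4 − 1 = 3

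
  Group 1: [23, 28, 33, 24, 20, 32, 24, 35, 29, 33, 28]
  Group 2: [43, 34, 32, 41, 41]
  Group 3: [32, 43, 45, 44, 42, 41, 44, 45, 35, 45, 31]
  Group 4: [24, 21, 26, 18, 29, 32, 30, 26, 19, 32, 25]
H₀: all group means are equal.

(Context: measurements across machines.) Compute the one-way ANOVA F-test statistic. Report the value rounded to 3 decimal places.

Group means [28.09, 38.20, 40.64, 25.64], grand mean 32.342
SSB = Σnᵢ(x̄ᵢ−x̄)² = 1621.753; SSW = ΣΣ(x−x̄ᵢ)² = 856.800
MSB = 1621.753/3 = 540.5842; MSW = 856.800/34 = 25.2000
F = MSB/MSW = 21.4518
df = (3, 34)

test statistic = 21.452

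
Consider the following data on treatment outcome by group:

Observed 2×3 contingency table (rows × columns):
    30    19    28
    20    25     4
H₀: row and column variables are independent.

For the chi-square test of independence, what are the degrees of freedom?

degrees of freedom = 2

df = (r−1)(c−1) = (2−1)·(3−1) = 2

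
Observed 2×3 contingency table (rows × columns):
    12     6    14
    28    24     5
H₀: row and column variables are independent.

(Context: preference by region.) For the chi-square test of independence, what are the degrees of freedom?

df = (r−1)(c−1) = (2−1)·(3−1) = 2

degrees of freedom = 2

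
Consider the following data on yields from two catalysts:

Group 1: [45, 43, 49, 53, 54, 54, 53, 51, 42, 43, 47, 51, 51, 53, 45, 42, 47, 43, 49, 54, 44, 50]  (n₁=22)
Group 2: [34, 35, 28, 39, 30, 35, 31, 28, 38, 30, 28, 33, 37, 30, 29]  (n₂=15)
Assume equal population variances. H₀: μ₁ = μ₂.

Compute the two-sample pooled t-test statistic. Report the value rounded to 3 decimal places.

x̄₁=48.318, s₁=4.347, n₁=22
x̄₂=32.333, s₂=3.792, n₂=15
s_p² = [21·4.347² + 14·3.792²]/35 = 17.0887
SE = √(s_p²·(1/22+1/15)) = 1.3842
t = (48.318−32.333)/1.3842 = 11.5481
df = 35

test statistic = 11.548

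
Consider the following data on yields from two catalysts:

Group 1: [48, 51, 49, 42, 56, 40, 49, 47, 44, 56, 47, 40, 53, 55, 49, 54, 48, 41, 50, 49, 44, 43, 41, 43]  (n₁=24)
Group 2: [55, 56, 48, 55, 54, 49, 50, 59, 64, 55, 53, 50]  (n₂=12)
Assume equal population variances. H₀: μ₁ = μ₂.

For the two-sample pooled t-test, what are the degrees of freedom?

degrees of freedom = 34

df = n₁ + n₂ − 2 = 24 + 12 − 2 = 34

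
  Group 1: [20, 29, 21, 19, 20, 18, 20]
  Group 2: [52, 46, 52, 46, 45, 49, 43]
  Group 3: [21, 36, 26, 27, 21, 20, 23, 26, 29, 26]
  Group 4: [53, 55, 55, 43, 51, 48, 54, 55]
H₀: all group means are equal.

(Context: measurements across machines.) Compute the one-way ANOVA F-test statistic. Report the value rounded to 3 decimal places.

test statistic = 107.589

Group means [21.00, 47.57, 25.50, 51.75], grand mean 35.906
SSB = Σnᵢ(x̄ᵢ−x̄)² = 5599.004; SSW = ΣΣ(x−x̄ᵢ)² = 485.714
MSB = 5599.004/3 = 1866.3348; MSW = 485.714/28 = 17.3469
F = MSB/MSW = 107.5887
df = (3, 28)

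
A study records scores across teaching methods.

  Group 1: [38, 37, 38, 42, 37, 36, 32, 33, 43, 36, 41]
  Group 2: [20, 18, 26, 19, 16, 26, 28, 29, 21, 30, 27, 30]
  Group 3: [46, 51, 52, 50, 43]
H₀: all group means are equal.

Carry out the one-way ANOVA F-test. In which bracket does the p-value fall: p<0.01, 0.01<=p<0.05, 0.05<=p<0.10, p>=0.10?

p-value bracket: p<0.01

Group means [37.55, 24.17, 48.40], grand mean 33.750
SSB = Σnᵢ(x̄ᵢ−x̄)² = 2333.656; SSW = ΣΣ(x−x̄ᵢ)² = 455.594
MSB = 2333.656/2 = 1166.8280; MSW = 455.594/25 = 18.2238
F = MSB/MSW = 64.0279
df = (2, 25)
p-value (upper-tail) = 0.00000
→ bracket: p<0.01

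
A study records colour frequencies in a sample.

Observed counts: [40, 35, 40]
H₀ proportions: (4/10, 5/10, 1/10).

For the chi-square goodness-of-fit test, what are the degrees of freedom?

df = k − 1 = 3 − 1 = 2

degrees of freedom = 2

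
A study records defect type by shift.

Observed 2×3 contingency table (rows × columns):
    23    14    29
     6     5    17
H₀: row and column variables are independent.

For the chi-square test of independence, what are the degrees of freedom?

df = (r−1)(c−1) = (2−1)·(3−1) = 2

degrees of freedom = 2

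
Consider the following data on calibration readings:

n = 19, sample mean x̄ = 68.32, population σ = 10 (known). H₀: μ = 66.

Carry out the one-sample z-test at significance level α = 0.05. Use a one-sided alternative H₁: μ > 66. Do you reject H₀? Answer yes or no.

reject H₀: no

SE = σ/√n = 10/√19 = 2.2942
z = (x̄−μ₀)/SE = (68.32−66)/2.2942 = 1.0113
p-value (one-sided, H₁ greater) = 0.15594
At α=0.05: p ≥ α → fail to reject H₀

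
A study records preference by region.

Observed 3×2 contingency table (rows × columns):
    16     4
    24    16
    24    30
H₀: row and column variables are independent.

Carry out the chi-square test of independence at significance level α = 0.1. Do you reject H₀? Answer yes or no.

reject H₀: yes

Row totals [20, 40, 54], col totals [64, 50], n=114
χ² = (16−11.23)²/11.23 + (4−8.77)²/8.77 + (24−22.46)²/22.46 + (16−17.54)²/17.54 + (24−30.32)²/30.32 + (30−23.68)²/23.68 = 7.8660
df = 2
p-value (upper-tail) = 0.01958
At α=0.1: p < α → reject H₀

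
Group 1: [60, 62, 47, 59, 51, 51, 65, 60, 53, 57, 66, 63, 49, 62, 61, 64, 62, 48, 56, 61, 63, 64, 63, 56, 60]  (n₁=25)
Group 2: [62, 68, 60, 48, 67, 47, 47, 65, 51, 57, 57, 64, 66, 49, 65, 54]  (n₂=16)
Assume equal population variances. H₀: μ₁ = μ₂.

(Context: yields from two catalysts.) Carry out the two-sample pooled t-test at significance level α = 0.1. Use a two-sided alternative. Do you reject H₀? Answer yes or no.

x̄₁=58.520, s₁=5.650, n₁=25
x̄₂=57.938, s₂=7.698, n₂=16
s_p² = [24·5.650² + 15·7.698²]/39 = 42.4404
SE = √(s_p²·(1/25+1/16)) = 2.0857
t = (58.520−57.938)/2.0857 = 0.2793
df = 39
p-value (two-sided) = 0.78150
At α=0.1: p ≥ α → fail to reject H₀

reject H₀: no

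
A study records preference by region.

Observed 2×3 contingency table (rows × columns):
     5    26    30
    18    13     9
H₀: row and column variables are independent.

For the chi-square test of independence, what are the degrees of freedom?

degrees of freedom = 2

df = (r−1)(c−1) = (2−1)·(3−1) = 2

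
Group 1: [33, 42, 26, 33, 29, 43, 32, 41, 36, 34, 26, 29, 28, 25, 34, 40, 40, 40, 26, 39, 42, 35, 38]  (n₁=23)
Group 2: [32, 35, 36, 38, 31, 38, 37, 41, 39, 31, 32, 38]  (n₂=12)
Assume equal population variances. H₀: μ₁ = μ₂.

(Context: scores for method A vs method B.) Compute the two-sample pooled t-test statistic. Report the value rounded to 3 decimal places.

x̄₁=34.391, s₁=5.929, n₁=23
x̄₂=35.667, s₂=3.420, n₂=12
s_p² = [22·5.929² + 11·3.420²]/33 = 27.3377
SE = √(s_p²·(1/23+1/12)) = 1.8619
t = (34.391−35.667)/1.8619 = -0.6850
df = 33

test statistic = -0.685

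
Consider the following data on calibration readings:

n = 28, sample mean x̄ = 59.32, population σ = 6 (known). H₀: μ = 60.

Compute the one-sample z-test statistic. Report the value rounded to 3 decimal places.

SE = σ/√n = 6/√28 = 1.1339
z = (x̄−μ₀)/SE = (59.32−60)/1.1339 = -0.5997

test statistic = -0.600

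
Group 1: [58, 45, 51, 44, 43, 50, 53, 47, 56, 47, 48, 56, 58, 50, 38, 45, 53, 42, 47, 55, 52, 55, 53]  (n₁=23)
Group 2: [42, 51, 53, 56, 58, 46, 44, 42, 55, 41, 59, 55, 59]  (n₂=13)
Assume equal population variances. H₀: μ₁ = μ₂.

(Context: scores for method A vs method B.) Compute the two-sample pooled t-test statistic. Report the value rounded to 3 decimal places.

x̄₁=49.826, s₁=5.458, n₁=23
x̄₂=50.846, s₂=6.914, n₂=13
s_p² = [22·5.458² + 12·6.914²]/34 = 36.1470
SE = √(s_p²·(1/23+1/13)) = 2.0862
t = (49.826−50.846)/2.0862 = -0.4890
df = 34

test statistic = -0.489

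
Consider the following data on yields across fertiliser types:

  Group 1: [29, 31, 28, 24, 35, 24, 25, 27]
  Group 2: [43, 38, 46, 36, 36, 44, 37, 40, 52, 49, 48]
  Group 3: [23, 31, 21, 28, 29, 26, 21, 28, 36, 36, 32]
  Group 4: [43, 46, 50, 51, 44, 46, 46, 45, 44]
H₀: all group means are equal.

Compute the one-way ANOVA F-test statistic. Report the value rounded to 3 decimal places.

test statistic = 39.753

Group means [27.88, 42.64, 28.27, 46.11], grand mean 36.359
SSB = Σnᵢ(x̄ᵢ−x̄)² = 2584.483; SSW = ΣΣ(x−x̄ᵢ)² = 758.491
MSB = 2584.483/3 = 861.4944; MSW = 758.491/35 = 21.6712
F = MSB/MSW = 39.7530
df = (3, 35)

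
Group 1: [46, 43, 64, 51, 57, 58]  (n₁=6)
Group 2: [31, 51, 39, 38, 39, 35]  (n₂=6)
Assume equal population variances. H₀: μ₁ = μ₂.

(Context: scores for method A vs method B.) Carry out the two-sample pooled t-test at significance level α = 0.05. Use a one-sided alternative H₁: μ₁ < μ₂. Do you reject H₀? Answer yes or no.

x̄₁=53.167, s₁=7.935, n₁=6
x̄₂=38.833, s₂=6.706, n₂=6
s_p² = [5·7.935² + 5·6.706²]/10 = 53.9667
SE = √(s_p²·(1/6+1/6)) = 4.2413
t = (53.167−38.833)/4.2413 = 3.3794
df = 10
p-value (one-sided, H₁ less) = 0.99650
At α=0.05: p ≥ α → fail to reject H₀

reject H₀: no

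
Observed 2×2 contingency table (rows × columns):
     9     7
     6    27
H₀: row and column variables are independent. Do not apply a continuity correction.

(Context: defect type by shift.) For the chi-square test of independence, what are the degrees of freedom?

degrees of freedom = 1

df = (r−1)(c−1) = (2−1)·(2−1) = 1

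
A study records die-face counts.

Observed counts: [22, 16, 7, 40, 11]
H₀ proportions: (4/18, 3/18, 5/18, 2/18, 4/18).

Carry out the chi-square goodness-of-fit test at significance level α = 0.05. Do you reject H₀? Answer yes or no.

n = 96; E_i = n·p_i = [21.33, 16.00, 26.67, 10.67, 21.33]
χ² = (22−21.33)²/21.33 + (16−16.00)²/16.00 + (7−26.67)²/26.67 + (40−10.67)²/10.67 + (11−21.33)²/21.33 = 100.1969
df = 4
p-value (upper-tail) = 0.00000
At α=0.05: p < α → reject H₀

reject H₀: yes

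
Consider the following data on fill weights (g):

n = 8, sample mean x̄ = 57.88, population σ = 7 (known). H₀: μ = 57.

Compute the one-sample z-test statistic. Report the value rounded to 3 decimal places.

test statistic = 0.356

SE = σ/√n = 7/√8 = 2.4749
z = (x̄−μ₀)/SE = (57.88−57)/2.4749 = 0.3556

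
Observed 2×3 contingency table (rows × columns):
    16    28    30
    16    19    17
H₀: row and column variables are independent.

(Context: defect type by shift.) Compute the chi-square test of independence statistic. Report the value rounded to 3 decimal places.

Row totals [74, 52], col totals [32, 47, 47], n=126
χ² = (16−18.79)²/18.79 + (28−27.60)²/27.60 + (30−27.60)²/27.60 + (16−13.21)²/13.21 + (19−19.40)²/19.40 + (17−19.40)²/19.40 = 1.5244
df = 2

test statistic = 1.524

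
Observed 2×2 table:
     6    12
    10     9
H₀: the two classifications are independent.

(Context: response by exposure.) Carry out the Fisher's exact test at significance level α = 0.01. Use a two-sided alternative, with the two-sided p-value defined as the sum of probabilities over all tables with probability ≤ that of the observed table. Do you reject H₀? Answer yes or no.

reject H₀: no

Margins: r₁=18, r₂=19, c₁=16, c₂=21, n=37
p_obs = C(18,6)·C(19,10)/C(37,16); sum pmf over tables with pmf ≤ p_obs
p-value (two-sided) = 0.32454
At α=0.01: p ≥ α → fail to reject H₀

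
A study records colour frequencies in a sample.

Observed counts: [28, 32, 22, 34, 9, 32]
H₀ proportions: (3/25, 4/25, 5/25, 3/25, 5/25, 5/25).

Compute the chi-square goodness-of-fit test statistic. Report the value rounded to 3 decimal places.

n = 157; E_i = n·p_i = [18.84, 25.12, 31.40, 18.84, 31.40, 31.40]
χ² = (28−18.84)²/18.84 + (32−25.12)²/25.12 + (22−31.40)²/31.40 + (34−18.84)²/18.84 + (9−31.40)²/31.40 + (32−31.40)²/31.40 = 37.3418
df = 5

test statistic = 37.342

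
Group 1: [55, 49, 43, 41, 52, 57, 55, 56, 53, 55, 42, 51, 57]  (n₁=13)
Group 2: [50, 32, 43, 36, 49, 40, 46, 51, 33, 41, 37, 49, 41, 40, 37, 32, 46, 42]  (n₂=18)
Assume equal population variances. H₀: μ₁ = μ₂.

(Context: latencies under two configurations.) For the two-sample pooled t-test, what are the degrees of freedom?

degrees of freedom = 29

df = n₁ + n₂ − 2 = 13 + 18 − 2 = 29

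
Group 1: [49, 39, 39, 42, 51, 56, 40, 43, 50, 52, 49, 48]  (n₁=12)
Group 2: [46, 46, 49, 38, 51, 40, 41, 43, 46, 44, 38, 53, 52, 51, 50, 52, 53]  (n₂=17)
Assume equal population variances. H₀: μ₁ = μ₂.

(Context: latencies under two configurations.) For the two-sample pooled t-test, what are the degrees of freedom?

df = n₁ + n₂ − 2 = 12 + 17 − 2 = 27

degrees of freedom = 27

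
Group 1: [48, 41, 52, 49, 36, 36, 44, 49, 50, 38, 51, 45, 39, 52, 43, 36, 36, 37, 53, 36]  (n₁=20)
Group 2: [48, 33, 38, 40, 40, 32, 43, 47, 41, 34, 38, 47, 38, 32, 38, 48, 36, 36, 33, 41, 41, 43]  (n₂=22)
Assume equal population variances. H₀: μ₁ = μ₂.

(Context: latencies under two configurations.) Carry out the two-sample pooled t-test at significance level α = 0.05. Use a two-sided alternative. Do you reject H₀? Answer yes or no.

reject H₀: yes

x̄₁=43.550, s₁=6.476, n₁=20
x̄₂=39.409, s₂=5.114, n₂=22
s_p² = [19·6.476² + 21·5.114²]/40 = 33.6567
SE = √(s_p²·(1/20+1/22)) = 1.7924
t = (43.550−39.409)/1.7924 = 2.3103
df = 40
p-value (two-sided) = 0.02611
At α=0.05: p < α → reject H₀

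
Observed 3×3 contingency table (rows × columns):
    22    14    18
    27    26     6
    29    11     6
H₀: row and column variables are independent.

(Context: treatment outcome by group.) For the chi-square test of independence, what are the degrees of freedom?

degrees of freedom = 4

df = (r−1)(c−1) = (3−1)·(3−1) = 4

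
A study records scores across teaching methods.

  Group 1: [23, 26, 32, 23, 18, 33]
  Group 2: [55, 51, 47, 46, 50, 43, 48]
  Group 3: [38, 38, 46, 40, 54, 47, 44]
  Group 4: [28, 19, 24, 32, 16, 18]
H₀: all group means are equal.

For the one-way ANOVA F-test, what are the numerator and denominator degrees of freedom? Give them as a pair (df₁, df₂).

degrees of freedom = [3, 22]

k = 4 groups, N = 26 total
df = (k−1, N−k) = (4−1, 26−4) = (3, 22)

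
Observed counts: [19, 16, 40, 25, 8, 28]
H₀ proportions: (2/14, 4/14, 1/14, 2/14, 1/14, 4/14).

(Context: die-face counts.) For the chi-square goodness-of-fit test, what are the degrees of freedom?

df = k − 1 = 6 − 1 = 5

degrees of freedom = 5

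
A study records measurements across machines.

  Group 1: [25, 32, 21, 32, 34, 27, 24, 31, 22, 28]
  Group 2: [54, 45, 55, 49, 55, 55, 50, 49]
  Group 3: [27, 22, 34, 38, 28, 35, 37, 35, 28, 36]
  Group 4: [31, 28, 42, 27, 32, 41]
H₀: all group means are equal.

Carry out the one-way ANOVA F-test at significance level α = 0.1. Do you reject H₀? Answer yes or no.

reject H₀: yes

Group means [27.60, 51.50, 32.00, 33.50], grand mean 35.559
SSB = Σnᵢ(x̄ᵢ−x̄)² = 2818.482; SSW = ΣΣ(x−x̄ᵢ)² = 751.900
MSB = 2818.482/3 = 939.4941; MSW = 751.900/30 = 25.0633
F = MSB/MSW = 37.4848
df = (3, 30)
p-value (upper-tail) = 0.00000
At α=0.1: p < α → reject H₀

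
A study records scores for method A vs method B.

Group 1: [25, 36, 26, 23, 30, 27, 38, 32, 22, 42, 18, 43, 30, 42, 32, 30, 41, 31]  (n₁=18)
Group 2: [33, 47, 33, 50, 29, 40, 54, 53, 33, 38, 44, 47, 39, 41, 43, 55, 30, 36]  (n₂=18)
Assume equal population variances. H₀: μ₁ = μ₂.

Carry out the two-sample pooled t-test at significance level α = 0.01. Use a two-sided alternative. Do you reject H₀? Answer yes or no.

reject H₀: yes

x̄₁=31.556, s₁=7.477, n₁=18
x̄₂=41.389, s₂=8.290, n₂=18
s_p² = [17·7.477² + 17·8.290²]/34 = 62.3154
SE = √(s_p²·(1/18+1/18)) = 2.6313
t = (31.556−41.389)/2.6313 = -3.7370
df = 34
p-value (two-sided) = 0.00068
At α=0.01: p < α → reject H₀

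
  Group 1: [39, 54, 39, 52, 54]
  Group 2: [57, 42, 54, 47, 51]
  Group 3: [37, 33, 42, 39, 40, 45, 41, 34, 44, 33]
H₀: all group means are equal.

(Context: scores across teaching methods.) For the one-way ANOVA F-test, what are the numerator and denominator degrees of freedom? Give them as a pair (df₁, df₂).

k = 3 groups, N = 20 total
df = (k−1, N−k) = (3−1, 20−3) = (2, 17)

degrees of freedom = [2, 17]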